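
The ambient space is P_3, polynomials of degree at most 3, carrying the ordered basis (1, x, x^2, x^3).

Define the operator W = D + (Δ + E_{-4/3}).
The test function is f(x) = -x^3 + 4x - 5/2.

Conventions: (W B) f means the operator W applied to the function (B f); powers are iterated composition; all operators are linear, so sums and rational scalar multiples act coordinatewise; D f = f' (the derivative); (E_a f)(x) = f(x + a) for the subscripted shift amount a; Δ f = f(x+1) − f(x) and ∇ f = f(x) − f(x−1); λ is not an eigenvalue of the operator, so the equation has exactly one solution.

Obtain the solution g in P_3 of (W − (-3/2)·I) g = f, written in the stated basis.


the image equals g(x) = -(2/5)x^3 + (8/25)x^2 + (1036/375)x - 39007/16875

write g with unknown coordinates in the stated basis and equate coefficients in (W − (-3/2)·I) g = f
solving from the highest basis element down gives g = -(2/5)x^3 + (8/25)x^2 + (1036/375)x - 39007/16875
check: W g = -(2/5)x^3 - (12/25)x^2 - (18/125)x + 5441/5625
so W g − (-3/2)·g = -x^3 + 4x - 5/2 = f ✓


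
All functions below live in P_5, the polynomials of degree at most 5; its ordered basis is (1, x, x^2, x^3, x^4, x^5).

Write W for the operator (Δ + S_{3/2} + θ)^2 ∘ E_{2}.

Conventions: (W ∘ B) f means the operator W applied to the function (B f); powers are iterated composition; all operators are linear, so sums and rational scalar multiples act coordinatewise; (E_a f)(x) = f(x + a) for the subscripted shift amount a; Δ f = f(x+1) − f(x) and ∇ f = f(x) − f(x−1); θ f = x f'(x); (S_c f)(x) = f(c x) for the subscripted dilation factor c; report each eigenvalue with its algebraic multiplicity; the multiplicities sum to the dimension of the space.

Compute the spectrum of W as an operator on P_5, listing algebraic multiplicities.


λ = 1 (multiplicity 1), λ = 25/4 (multiplicity 1), λ = 289/16 (multiplicity 1), λ = 2601/64 (multiplicity 1), λ = 21025/256 (multiplicity 1), λ = 162409/1024 (multiplicity 1)

image of 1: 1
image of x: (25/4)x + 11/2
image of x^2: (289/16)x^2 + (77/2)x + 101/4
image of x^3: (2601/64)x^3 + (561/4)x^2 + (1509/8)x + 855/8
image of x^4: (21025/256)x^4 + (3095/8)x^3 + (6243/8)x^2 + (3421/4)x + 6929/16
image of x^5: (162409/1024)x^5 + (118985/128)x^4 + (39245/16)x^3 + (61875/16)x^2 + (119455/32)x + 54759/32
the matrix is upper triangular; its diagonal is (1, 25/4, 289/16, 2601/64, 21025/256, 162409/1024)
for a triangular matrix the eigenvalues are the diagonal entries, with algebraic multiplicity their repetition count


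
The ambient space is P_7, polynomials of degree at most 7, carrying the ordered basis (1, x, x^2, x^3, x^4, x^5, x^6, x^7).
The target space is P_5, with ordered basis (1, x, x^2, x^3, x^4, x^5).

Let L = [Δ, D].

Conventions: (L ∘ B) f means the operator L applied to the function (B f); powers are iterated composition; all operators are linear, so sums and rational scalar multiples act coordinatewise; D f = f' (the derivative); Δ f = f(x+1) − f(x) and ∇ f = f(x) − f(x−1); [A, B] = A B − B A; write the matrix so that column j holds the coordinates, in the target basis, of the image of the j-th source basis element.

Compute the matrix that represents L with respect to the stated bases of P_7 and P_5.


image of 1: 0
image of x: 0
image of x^2: 0
image of x^3: 0
image of x^4: 0
image of x^5: 0
image of x^6: 0
image of x^7: 0
each image's coordinates form column j of the matrix

the matrix is [[0, 0, 0, 0, 0, 0, 0, 0]; [0, 0, 0, 0, 0, 0, 0, 0]; [0, 0, 0, 0, 0, 0, 0, 0]; [0, 0, 0, 0, 0, 0, 0, 0]; [0, 0, 0, 0, 0, 0, 0, 0]; [0, 0, 0, 0, 0, 0, 0, 0]] (rows listed top to bottom)


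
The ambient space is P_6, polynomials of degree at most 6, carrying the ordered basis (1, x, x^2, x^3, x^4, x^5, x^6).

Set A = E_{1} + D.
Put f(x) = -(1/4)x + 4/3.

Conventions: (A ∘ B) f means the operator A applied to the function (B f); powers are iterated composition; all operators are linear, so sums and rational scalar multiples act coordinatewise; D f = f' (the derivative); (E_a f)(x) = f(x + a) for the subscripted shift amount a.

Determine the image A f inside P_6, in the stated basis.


the image equals g(x) = -(1/4)x + 5/6

E_{1} f = -(1/4)x + 13/12
D f = -1/4
(E_{1} + D) f = -(1/4)x + 5/6


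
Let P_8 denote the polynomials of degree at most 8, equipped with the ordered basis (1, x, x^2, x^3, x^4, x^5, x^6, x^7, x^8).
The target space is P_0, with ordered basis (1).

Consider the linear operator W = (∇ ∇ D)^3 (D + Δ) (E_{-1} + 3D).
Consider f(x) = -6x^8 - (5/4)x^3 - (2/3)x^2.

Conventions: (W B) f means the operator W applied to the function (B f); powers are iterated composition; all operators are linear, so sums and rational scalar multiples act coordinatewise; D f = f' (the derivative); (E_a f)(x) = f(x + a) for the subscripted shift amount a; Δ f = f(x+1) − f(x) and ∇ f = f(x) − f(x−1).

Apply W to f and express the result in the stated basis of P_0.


E_{-1} f = -6x^8 + 48x^7 - 168x^6 + 336x^5 - 420x^4 + (1339/4)x^3 - (1979/12)x^2 + (547/12)x - 65/12
D f = -48x^7 - (15/4)x^2 - (4/3)x
(3D) f = -144x^7 - (45/4)x^2 - 4x
(E_{-1} + 3D) f = -6x^8 - 96x^7 - 168x^6 + 336x^5 - 420x^4 + (1339/4)x^3 - (1057/6)x^2 + (499/12)x - 65/12
D (E_{-1} + 3D) f = -48x^7 - 672x^6 - 1008x^5 + 1680x^4 - 1680x^3 + (4017/4)x^2 - (1057/3)x + 499/12
Δ (E_{-1} + 3D) f = -48x^7 - 840x^6 - 3360x^5 - 4620x^4 - 5376x^3 - (11439/4)x^2 - (12913/12)x - 923/6
(D + Δ) (E_{-1} + 3D) f = -96x^7 - 1512x^6 - 4368x^5 - 2940x^4 - 7056x^3 - (3711/2)x^2 - (17141/12)x - 449/4
D (D + Δ) (E_{-1} + 3D) f = -672x^6 - 9072x^5 - 21840x^4 - 11760x^3 - 21168x^2 - 3711x - 17141/12
∇ D (D + Δ) (E_{-1} + 3D) f = -4032x^5 - 35280x^4 - 10080x^3 + 15120x^2 - 53088x + 19137
∇ ∇ D (D + Δ) (E_{-1} + 3D) f = -20160x^4 - 100800x^3 + 141120x^2 - 60480x - 47040
D (∇ ∇ D) (D + Δ) (E_{-1} + 3D) f = -80640x^3 - 302400x^2 + 282240x - 60480
∇ D (∇ ∇ D) (D + Δ) (E_{-1} + 3D) f = -241920x^2 - 362880x + 504000
∇ ∇ D (∇ ∇ D) (D + Δ) (E_{-1} + 3D) f = -483840x - 120960
D (∇ ∇ D) (∇ ∇ D) (D + Δ) (E_{-1} + 3D) f = -483840
∇ D (∇ ∇ D) (∇ ∇ D) (D + Δ) (E_{-1} + 3D) f = 0
∇ ∇ D (∇ ∇ D) (∇ ∇ D) (D + Δ) (E_{-1} + 3D) f = 0

g(x) = 0


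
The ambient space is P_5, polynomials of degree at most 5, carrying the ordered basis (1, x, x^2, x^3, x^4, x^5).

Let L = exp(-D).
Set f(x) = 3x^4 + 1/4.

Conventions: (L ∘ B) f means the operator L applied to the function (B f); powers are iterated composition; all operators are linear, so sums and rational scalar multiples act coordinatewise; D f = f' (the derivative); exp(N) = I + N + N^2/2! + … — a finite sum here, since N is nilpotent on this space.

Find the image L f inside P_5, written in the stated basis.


the result is g(x) = 3x^4 - 12x^3 + 18x^2 - 12x + 13/4

order-1 term: -12x^3
order-2 term: 18x^2
order-3 term: -12x
order-4 term: 3
the series for exp(-D) f terminates at order 4
exp(-D) f = 3x^4 - 12x^3 + 18x^2 - 12x + 13/4


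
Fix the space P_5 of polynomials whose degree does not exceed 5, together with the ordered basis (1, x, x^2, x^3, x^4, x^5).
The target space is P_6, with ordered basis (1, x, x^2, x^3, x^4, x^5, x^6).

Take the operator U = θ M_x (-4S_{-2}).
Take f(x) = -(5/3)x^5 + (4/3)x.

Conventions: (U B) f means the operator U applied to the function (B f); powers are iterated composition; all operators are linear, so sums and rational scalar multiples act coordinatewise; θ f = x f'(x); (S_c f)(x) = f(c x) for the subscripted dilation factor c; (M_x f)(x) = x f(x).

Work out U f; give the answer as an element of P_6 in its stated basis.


the image equals g(x) = -1280x^6 + (64/3)x^2

S_{-2} f = (160/3)x^5 - (8/3)x
(-4S_{-2}) f = -(640/3)x^5 + (32/3)x
M_x (-4S_{-2}) f = -(640/3)x^6 + (32/3)x^2
θ (M_x (-4S_{-2})) f = -1280x^6 + (64/3)x^2


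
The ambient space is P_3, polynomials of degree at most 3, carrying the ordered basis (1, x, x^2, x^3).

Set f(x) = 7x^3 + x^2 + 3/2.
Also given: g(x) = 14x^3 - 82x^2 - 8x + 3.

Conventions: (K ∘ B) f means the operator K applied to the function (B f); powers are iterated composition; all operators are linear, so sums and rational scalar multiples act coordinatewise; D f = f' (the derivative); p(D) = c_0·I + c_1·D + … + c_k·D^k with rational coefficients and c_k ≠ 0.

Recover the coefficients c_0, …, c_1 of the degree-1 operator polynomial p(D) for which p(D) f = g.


p(D) = 2·I − 4·D, i.e. c_0 = 2, c_1 = -4

D^0 f = 7x^3 + x^2 + 3/2
D^1 f = 21x^2 + 2x
matching coefficients of g against c_0 f + c_1 Df + … from the top degree down determines the c_i
solution: c_0 = 2, c_1 = -4


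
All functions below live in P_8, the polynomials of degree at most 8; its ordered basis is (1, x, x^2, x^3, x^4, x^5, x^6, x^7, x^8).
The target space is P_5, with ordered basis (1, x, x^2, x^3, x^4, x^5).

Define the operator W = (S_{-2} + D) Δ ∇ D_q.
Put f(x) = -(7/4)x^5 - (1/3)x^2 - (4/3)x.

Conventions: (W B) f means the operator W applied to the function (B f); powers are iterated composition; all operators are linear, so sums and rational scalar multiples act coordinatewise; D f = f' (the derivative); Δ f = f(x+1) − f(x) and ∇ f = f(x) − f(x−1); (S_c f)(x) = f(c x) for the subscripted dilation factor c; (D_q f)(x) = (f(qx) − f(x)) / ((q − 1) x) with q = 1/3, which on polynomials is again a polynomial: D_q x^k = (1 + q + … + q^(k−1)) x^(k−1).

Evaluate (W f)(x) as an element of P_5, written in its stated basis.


D_q f = -(847/324)x^4 - (4/9)x - 4/3
∇ D_q f = -(847/81)x^3 + (847/54)x^2 - (847/81)x + 703/324
Δ ∇ D_q f = -(847/27)x^2 - 847/162
S_{-2} (Δ ∇ D_q) f = -(3388/27)x^2 - 847/162
D (Δ ∇ D_q) f = -(1694/27)x
(S_{-2} + D) (Δ ∇ D_q) f = -(3388/27)x^2 - (1694/27)x - 847/162

the result is g(x) = -(3388/27)x^2 - (1694/27)x - 847/162


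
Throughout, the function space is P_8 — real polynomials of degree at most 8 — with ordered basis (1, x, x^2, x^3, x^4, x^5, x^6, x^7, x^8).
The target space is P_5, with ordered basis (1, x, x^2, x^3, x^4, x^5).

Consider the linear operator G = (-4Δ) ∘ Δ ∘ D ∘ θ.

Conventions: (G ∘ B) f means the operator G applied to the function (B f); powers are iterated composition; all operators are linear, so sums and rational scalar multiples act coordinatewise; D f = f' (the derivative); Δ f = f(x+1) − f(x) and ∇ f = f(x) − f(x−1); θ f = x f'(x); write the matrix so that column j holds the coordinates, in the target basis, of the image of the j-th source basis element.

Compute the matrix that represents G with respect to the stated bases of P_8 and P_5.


image of 1: 0
image of x: 0
image of x^2: 0
image of x^3: -72
image of x^4: -384x - 384
image of x^5: -1200x^2 - 2400x - 1400
image of x^6: -2880x^3 - 8640x^2 - 10080x - 4320
image of x^7: -5880x^4 - 23520x^3 - 41160x^2 - 35280x - 12152
image of x^8: -10752x^5 - 53760x^4 - 125440x^3 - 161280x^2 - 111104x - 32256
each image's coordinates form column j of the matrix

the matrix is [[0, 0, 0, -72, -384, -1400, -4320, -12152, -32256]; [0, 0, 0, 0, -384, -2400, -10080, -35280, -111104]; [0, 0, 0, 0, 0, -1200, -8640, -41160, -161280]; [0, 0, 0, 0, 0, 0, -2880, -23520, -125440]; [0, 0, 0, 0, 0, 0, 0, -5880, -53760]; [0, 0, 0, 0, 0, 0, 0, 0, -10752]] (rows listed top to bottom)


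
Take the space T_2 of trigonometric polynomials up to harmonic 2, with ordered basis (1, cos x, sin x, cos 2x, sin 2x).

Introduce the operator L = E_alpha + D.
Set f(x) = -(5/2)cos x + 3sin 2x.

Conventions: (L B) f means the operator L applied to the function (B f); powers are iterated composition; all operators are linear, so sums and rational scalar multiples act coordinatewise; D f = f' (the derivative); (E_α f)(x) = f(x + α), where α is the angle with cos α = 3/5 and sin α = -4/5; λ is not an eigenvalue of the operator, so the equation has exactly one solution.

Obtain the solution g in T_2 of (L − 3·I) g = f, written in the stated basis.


g(x) = (30/29)cos x - (5/58)sin x - (39/148)cos 2x - (123/148)sin 2x

write g with unknown coordinates in the stated basis and equate coefficients in (L − 3·I) g = f
solving from the highest basis element down gives g = (30/29)cos x - (5/58)sin x - (39/148)cos 2x - (123/148)sin 2x
check: L g = (35/58)cos x - (15/58)sin x - (117/148)cos 2x + (75/148)sin 2x
so L g − 3·g = -(5/2)cos x + 3sin 2x = f ✓


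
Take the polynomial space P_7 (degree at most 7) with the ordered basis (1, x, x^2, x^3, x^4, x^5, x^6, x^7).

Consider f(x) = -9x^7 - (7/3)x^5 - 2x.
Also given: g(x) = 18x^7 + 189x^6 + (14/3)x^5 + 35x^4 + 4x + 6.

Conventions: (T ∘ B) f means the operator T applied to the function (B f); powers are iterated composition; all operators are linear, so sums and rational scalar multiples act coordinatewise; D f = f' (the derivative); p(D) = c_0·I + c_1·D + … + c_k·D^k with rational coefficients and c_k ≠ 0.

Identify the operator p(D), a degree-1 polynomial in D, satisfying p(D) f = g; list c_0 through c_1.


c_0 = -2, c_1 = -3

D^0 f = -9x^7 - (7/3)x^5 - 2x
D^1 f = -63x^6 - (35/3)x^4 - 2
matching coefficients of g against c_0 f + c_1 Df + … from the top degree down determines the c_i
solution: c_0 = -2, c_1 = -3


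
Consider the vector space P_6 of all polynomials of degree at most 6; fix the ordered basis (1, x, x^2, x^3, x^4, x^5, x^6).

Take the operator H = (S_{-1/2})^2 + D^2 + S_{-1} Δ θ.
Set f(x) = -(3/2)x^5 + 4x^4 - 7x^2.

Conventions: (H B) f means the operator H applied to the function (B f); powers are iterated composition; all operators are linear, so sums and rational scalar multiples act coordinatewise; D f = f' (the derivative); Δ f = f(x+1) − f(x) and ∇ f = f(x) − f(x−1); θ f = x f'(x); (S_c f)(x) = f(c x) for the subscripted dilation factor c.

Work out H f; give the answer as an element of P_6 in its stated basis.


g(x) = -(3/2048)x^5 - (2399/64)x^4 - 19x^3 + (1097/16)x^2 + (3/2)x - 39/2

S_{-1/2} f = (3/64)x^5 + (1/4)x^4 - (7/4)x^2
S_{-1/2} S_{-1/2} f = -(3/2048)x^5 + (1/64)x^4 - (7/16)x^2
D f = -(15/2)x^4 + 16x^3 - 14x
D D f = -30x^3 + 48x^2 - 14
θ f = -(15/2)x^5 + 16x^4 - 14x^2
Δ θ f = -(75/2)x^4 - 11x^3 + 21x^2 - (3/2)x - 11/2
S_{-1} Δ θ f = -(75/2)x^4 + 11x^3 + 21x^2 + (3/2)x - 11/2
((S_{-1/2})^2 + D^2 + S_{-1} Δ θ) f = -(3/2048)x^5 - (2399/64)x^4 - 19x^3 + (1097/16)x^2 + (3/2)x - 39/2


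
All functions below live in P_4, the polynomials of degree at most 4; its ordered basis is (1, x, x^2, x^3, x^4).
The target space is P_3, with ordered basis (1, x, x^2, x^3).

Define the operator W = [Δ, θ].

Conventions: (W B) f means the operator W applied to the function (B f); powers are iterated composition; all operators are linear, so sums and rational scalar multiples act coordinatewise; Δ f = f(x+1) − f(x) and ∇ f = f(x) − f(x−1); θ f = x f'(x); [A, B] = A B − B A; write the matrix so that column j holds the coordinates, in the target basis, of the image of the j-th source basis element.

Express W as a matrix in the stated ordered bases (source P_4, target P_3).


image of 1: 0
image of x: 1
image of x^2: 2x + 2
image of x^3: 3x^2 + 6x + 3
image of x^4: 4x^3 + 12x^2 + 12x + 4
each image's coordinates form column j of the matrix

the matrix is [[0, 1, 2, 3, 4]; [0, 0, 2, 6, 12]; [0, 0, 0, 3, 12]; [0, 0, 0, 0, 4]] (rows listed top to bottom)


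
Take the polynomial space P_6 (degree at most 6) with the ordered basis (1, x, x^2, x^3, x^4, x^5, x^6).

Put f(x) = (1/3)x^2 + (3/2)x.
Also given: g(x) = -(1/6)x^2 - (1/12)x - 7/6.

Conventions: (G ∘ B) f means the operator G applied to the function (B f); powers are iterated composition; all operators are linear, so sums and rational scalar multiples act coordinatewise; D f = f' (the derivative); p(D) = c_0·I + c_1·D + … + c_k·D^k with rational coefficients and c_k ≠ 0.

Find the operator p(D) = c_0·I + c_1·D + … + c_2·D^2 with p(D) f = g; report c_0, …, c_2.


c_0 = -1/2, c_1 = 1, c_2 = -4

D^0 f = (1/3)x^2 + (3/2)x
D^1 f = (2/3)x + 3/2
D^2 f = 2/3
matching coefficients of g against c_0 f + c_1 Df + … from the top degree down determines the c_i
solution: c_0 = -1/2, c_1 = 1, c_2 = -4


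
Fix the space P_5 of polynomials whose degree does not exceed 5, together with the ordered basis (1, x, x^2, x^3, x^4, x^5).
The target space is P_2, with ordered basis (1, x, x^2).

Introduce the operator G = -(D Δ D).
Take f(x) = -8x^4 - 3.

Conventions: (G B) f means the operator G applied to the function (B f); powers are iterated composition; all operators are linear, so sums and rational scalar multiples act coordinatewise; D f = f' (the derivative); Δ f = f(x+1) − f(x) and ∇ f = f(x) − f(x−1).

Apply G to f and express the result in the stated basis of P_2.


D f = -32x^3
Δ D f = -96x^2 - 96x - 32
D Δ D f = -192x - 96
(-(D Δ D)) f = 192x + 96

g(x) = 192x + 96


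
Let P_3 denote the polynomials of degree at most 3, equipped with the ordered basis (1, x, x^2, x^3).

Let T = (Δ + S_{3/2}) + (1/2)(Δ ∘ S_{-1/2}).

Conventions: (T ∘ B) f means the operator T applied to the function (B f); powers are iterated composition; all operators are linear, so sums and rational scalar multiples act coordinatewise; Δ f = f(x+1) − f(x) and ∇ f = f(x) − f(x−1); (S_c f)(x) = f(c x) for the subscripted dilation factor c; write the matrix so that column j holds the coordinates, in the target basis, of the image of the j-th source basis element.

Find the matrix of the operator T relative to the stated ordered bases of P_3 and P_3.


image of 1: 1
image of x: (3/2)x + 3/4
image of x^2: (9/4)x^2 + (9/4)x + 9/8
image of x^3: (27/8)x^3 + (45/16)x^2 + (45/16)x + 15/16
each image's coordinates form column j of the matrix

the matrix is [[1, 3/4, 9/8, 15/16]; [0, 3/2, 9/4, 45/16]; [0, 0, 9/4, 45/16]; [0, 0, 0, 27/8]] (rows listed top to bottom)


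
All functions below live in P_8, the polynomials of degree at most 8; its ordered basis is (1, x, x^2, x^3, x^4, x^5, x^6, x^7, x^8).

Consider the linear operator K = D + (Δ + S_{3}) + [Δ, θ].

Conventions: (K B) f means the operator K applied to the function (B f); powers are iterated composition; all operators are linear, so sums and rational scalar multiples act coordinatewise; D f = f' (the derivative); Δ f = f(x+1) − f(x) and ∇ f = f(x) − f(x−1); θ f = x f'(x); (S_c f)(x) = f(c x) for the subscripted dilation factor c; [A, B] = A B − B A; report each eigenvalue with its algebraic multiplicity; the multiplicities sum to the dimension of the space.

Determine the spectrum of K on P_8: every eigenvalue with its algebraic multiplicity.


image of 1: 1
image of x: 3x + 3
image of x^2: 9x^2 + 6x + 3
image of x^3: 27x^3 + 9x^2 + 9x + 4
image of x^4: 81x^4 + 12x^3 + 18x^2 + 16x + 5
image of x^5: 243x^5 + 15x^4 + 30x^3 + 40x^2 + 25x + 6
image of x^6: 729x^6 + 18x^5 + 45x^4 + 80x^3 + 75x^2 + 36x + 7
image of x^7: 2187x^7 + 21x^6 + 63x^5 + 140x^4 + 175x^3 + 126x^2 + 49x + 8
image of x^8: 6561x^8 + 24x^7 + 84x^6 + 224x^5 + 350x^4 + 336x^3 + 196x^2 + 64x + 9
the matrix is upper triangular; its diagonal is (1, 3, 9, 27, 81, 243, 729, 2187, 6561)
for a triangular matrix the eigenvalues are the diagonal entries, with algebraic multiplicity their repetition count

λ = 1 (multiplicity 1), λ = 3 (multiplicity 1), λ = 9 (multiplicity 1), λ = 27 (multiplicity 1), λ = 81 (multiplicity 1), λ = 243 (multiplicity 1), λ = 729 (multiplicity 1), λ = 2187 (multiplicity 1), λ = 6561 (multiplicity 1)


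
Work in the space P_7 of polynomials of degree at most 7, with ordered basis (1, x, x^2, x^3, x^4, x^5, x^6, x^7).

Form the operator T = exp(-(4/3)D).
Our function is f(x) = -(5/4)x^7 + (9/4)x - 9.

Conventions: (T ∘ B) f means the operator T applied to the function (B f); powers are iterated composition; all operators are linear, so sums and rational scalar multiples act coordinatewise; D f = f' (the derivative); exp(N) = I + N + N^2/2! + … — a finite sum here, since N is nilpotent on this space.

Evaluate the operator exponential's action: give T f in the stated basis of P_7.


order-1 term: (35/3)x^6 - 3
order-2 term: -(140/3)x^5
order-3 term: (2800/27)x^4
order-4 term: -(11200/81)x^3
order-5 term: (8960/81)x^2
order-6 term: -(35840/729)x
order-7 term: 20480/2187
the series for exp(-(4/3)D) f terminates at order 7
exp(-(4/3)D) f = -(5/4)x^7 + (35/3)x^6 - (140/3)x^5 + (2800/27)x^4 - (11200/81)x^3 + (8960/81)x^2 - (136799/2916)x - 5764/2187

the image equals g(x) = -(5/4)x^7 + (35/3)x^6 - (140/3)x^5 + (2800/27)x^4 - (11200/81)x^3 + (8960/81)x^2 - (136799/2916)x - 5764/2187


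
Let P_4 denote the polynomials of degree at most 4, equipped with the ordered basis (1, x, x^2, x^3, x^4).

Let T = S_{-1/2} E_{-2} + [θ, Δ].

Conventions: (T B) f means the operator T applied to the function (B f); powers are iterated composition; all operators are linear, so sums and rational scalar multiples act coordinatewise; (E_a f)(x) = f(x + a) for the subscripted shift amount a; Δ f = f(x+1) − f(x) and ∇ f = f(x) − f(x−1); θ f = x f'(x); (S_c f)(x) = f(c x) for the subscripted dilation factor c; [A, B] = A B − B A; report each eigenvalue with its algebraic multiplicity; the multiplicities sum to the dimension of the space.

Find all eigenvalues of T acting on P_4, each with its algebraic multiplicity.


image of 1: 1
image of x: -(1/2)x - 3
image of x^2: (1/4)x^2 + 2
image of x^3: -(1/8)x^3 - (9/2)x^2 - 12x - 11
image of x^4: (1/16)x^4 - 3x^3 - 6x^2 + 4x + 12
the matrix is upper triangular; its diagonal is (1, -1/2, 1/4, -1/8, 1/16)
for a triangular matrix the eigenvalues are the diagonal entries, with algebraic multiplicity their repetition count

λ = -1/2 (multiplicity 1), λ = -1/8 (multiplicity 1), λ = 1/16 (multiplicity 1), λ = 1/4 (multiplicity 1), λ = 1 (multiplicity 1)


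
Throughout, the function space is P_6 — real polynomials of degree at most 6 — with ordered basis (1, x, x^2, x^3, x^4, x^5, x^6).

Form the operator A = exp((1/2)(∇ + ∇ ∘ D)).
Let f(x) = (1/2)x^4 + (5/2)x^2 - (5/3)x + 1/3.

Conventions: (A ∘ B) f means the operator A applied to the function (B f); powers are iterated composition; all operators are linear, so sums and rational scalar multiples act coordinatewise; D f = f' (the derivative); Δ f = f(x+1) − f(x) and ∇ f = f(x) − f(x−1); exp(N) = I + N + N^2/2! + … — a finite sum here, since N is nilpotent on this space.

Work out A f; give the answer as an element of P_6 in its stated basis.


order-1 term: x^3 + (3/2)x^2 + (1/2)x + 7/6
order-2 term: (3/4)x^2 + (3/2)x
order-3 term: (1/4)x + 3/8
order-4 term: 1/32
the series for exp((1/2)(∇ + ∇ ∘ D)) f terminates at order 4
exp((1/2)(∇ + ∇ ∘ D)) f = (1/2)x^4 + x^3 + (19/4)x^2 + (7/12)x + 61/32

g(x) = (1/2)x^4 + x^3 + (19/4)x^2 + (7/12)x + 61/32


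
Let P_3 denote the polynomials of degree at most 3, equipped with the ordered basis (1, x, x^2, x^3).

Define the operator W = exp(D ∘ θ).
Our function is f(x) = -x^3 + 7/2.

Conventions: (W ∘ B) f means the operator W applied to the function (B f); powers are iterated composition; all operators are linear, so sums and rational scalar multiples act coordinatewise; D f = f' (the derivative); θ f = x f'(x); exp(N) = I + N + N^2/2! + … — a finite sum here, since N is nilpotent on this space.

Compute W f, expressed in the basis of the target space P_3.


order-1 term: -9x^2
order-2 term: -18x
order-3 term: -6
the series for exp(D ∘ θ) f terminates at order 3
exp(D ∘ θ) f = -x^3 - 9x^2 - 18x - 5/2

g(x) = -x^3 - 9x^2 - 18x - 5/2


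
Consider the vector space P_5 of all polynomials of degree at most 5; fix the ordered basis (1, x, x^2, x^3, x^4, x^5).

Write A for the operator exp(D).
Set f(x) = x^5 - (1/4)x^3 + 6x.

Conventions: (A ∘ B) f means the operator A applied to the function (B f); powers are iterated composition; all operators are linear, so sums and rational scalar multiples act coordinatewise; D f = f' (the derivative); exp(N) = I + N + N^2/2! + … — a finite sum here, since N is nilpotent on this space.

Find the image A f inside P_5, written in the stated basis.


order-1 term: 5x^4 - (3/4)x^2 + 6
order-2 term: 10x^3 - (3/4)x
order-3 term: 10x^2 - 1/4
order-4 term: 5x
order-5 term: 1
the series for exp(D) f terminates at order 5
exp(D) f = x^5 + 5x^4 + (39/4)x^3 + (37/4)x^2 + (41/4)x + 27/4

the image equals g(x) = x^5 + 5x^4 + (39/4)x^3 + (37/4)x^2 + (41/4)x + 27/4


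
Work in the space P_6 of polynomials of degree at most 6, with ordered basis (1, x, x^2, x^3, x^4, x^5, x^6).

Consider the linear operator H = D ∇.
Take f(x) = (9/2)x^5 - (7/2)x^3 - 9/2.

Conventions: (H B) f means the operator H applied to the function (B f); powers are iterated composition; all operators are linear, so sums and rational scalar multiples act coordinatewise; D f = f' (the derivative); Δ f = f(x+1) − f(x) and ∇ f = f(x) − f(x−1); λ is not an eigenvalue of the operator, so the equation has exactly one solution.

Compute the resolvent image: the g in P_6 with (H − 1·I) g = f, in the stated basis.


write g with unknown coordinates in the stated basis and equate coefficients in (H − 1·I) g = f
solving from the highest basis element down gives g = -(9/2)x^5 - (173/2)x^3 + 135x^2 - 609x + 1113/2
check: H g = -90x^3 + 135x^2 - 609x + 552
so H g − 1·g = (9/2)x^5 - (7/2)x^3 - 9/2 = f ✓

g(x) = -(9/2)x^5 - (173/2)x^3 + 135x^2 - 609x + 1113/2


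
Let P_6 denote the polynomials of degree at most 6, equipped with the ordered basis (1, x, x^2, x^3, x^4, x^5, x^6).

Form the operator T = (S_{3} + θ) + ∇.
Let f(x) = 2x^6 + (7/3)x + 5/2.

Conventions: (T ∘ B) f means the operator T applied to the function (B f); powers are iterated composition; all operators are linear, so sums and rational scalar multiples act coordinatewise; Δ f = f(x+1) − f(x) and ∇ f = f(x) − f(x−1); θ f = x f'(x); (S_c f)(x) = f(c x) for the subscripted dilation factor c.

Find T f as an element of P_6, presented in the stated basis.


g(x) = 1470x^6 + 12x^5 - 30x^4 + 40x^3 - 30x^2 + (64/3)x + 17/6

S_{3} f = 1458x^6 + 7x + 5/2
θ f = 12x^6 + (7/3)x
(S_{3} + θ) f = 1470x^6 + (28/3)x + 5/2
∇ f = 12x^5 - 30x^4 + 40x^3 - 30x^2 + 12x + 1/3
((S_{3} + θ) + ∇) f = 1470x^6 + 12x^5 - 30x^4 + 40x^3 - 30x^2 + (64/3)x + 17/6


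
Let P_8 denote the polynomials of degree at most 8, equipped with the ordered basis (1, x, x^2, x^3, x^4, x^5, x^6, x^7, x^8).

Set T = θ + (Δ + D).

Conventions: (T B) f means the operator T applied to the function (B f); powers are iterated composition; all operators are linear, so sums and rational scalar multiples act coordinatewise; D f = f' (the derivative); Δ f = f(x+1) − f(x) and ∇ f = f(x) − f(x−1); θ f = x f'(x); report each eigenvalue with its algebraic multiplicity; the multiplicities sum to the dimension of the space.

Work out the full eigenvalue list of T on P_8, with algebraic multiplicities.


λ = 0 (multiplicity 1), λ = 1 (multiplicity 1), λ = 2 (multiplicity 1), λ = 3 (multiplicity 1), λ = 4 (multiplicity 1), λ = 5 (multiplicity 1), λ = 6 (multiplicity 1), λ = 7 (multiplicity 1), λ = 8 (multiplicity 1)

image of 1: 0
image of x: x + 2
image of x^2: 2x^2 + 4x + 1
image of x^3: 3x^3 + 6x^2 + 3x + 1
image of x^4: 4x^4 + 8x^3 + 6x^2 + 4x + 1
image of x^5: 5x^5 + 10x^4 + 10x^3 + 10x^2 + 5x + 1
image of x^6: 6x^6 + 12x^5 + 15x^4 + 20x^3 + 15x^2 + 6x + 1
image of x^7: 7x^7 + 14x^6 + 21x^5 + 35x^4 + 35x^3 + 21x^2 + 7x + 1
image of x^8: 8x^8 + 16x^7 + 28x^6 + 56x^5 + 70x^4 + 56x^3 + 28x^2 + 8x + 1
the matrix is upper triangular; its diagonal is (0, 1, 2, 3, 4, 5, 6, 7, 8)
for a triangular matrix the eigenvalues are the diagonal entries, with algebraic multiplicity their repetition count


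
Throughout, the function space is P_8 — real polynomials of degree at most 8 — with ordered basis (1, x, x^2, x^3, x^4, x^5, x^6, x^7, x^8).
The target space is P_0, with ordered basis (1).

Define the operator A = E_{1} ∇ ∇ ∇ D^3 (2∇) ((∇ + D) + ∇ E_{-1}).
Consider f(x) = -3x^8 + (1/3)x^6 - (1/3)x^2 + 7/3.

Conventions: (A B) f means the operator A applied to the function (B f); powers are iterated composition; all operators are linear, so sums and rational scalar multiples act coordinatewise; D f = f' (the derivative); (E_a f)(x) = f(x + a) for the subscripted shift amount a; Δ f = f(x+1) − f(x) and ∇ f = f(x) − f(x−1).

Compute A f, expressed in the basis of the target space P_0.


the image equals g(x) = -725760

∇ f = -24x^7 + 84x^6 - 166x^5 + 205x^4 - (484/3)x^3 + 79x^2 - (68/3)x + 3
D f = -24x^7 + 2x^5 - (2/3)x
(∇ + D) f = -48x^7 + 84x^6 - 164x^5 + 205x^4 - (484/3)x^3 + 79x^2 - (70/3)x + 3
E_{-1} f = -3x^8 + 24x^7 - (251/3)x^6 + 166x^5 - 205x^4 + (484/3)x^3 - (238/3)x^2 + (68/3)x - 2/3
∇ E_{-1} f = -24x^7 + 252x^6 - 1174x^5 + 3135x^4 - (15484/3)x^3 + 5217x^2 - (8960/3)x + 745
((∇ + D) + ∇ E_{-1}) f = -72x^7 + 336x^6 - 1338x^5 + 3340x^4 - (15968/3)x^3 + 5296x^2 - 3010x + 748
∇ ((∇ + D) + ∇ E_{-1}) f = -504x^6 + 3528x^5 - 14250x^4 + 35980x^3 - 55940x^2 + 49130x - 56144/3
(2∇) ((∇ + D) + ∇ E_{-1}) f = -1008x^6 + 7056x^5 - 28500x^4 + 71960x^3 - 111880x^2 + 98260x - 112288/3
D (2∇) ((∇ + D) + ∇ E_{-1}) f = -6048x^5 + 35280x^4 - 114000x^3 + 215880x^2 - 223760x + 98260
D D (2∇) ((∇ + D) + ∇ E_{-1}) f = -30240x^4 + 141120x^3 - 342000x^2 + 431760x - 223760
D D D (2∇) ((∇ + D) + ∇ E_{-1}) f = -120960x^3 + 423360x^2 - 684000x + 431760
∇ D^3 (2∇) ((∇ + D) + ∇ E_{-1}) f = -362880x^2 + 1209600x - 1228320
∇ ∇ D^3 (2∇) ((∇ + D) + ∇ E_{-1}) f = -725760x + 1572480
∇ ∇ ∇ D^3 (2∇) ((∇ + D) + ∇ E_{-1}) f = -725760
E_{1} (∇ ∇ ∇) D^3 (2∇) ((∇ + D) + ∇ E_{-1}) f = -725760


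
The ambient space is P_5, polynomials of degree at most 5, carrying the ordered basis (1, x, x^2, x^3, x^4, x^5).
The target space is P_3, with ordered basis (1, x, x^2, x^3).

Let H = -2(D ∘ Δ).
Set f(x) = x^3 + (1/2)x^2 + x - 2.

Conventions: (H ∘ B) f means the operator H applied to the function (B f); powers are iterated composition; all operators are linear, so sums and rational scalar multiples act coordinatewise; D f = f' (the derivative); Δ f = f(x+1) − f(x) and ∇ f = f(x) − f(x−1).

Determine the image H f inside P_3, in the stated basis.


the result is g(x) = -12x - 8

Δ f = 3x^2 + 4x + 5/2
D Δ f = 6x + 4
(-2(D ∘ Δ)) f = -12x - 8


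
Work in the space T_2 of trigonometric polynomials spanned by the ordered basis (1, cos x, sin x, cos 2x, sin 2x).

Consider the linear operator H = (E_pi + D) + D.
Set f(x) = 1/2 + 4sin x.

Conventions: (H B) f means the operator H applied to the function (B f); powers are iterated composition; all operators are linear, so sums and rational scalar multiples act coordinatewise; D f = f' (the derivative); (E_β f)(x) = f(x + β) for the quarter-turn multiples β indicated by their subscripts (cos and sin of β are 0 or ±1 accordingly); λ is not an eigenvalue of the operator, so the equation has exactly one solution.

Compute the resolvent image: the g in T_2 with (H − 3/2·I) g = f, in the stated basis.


write g with unknown coordinates in the stated basis and equate coefficients in (H − 3/2·I) g = f
solving from the highest basis element down gives g = -1 - (32/41)cos x - (40/41)sin x
check: H g = -1 - (48/41)cos x + (104/41)sin x
so H g − 3/2·g = 1/2 + 4sin x = f ✓

the result is g(x) = -1 - (32/41)cos x - (40/41)sin x


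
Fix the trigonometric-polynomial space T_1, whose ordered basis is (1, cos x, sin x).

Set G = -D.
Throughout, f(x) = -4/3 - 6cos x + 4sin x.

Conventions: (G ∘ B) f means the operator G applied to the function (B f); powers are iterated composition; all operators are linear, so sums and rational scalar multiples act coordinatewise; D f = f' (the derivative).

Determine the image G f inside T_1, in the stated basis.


D f = 4cos x + 6sin x
(-D) f = -4cos x - 6sin x

g(x) = -4cos x - 6sin x


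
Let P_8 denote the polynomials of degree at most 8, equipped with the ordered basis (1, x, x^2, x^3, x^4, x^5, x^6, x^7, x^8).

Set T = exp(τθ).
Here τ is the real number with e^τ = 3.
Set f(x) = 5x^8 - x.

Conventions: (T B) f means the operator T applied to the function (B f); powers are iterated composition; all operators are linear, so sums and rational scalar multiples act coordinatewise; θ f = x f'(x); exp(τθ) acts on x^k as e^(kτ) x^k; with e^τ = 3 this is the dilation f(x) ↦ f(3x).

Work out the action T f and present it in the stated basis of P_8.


exp(τθ) x^k = e^(kτ) x^k; with e^τ = 3 this sends x^k to 3^k x^k
x ↦ 3 x
x^8 ↦ 6561 x^8
applying this coordinatewise to f: exp(τθ) f = 32805x^8 - 3x

the result is g(x) = 32805x^8 - 3x


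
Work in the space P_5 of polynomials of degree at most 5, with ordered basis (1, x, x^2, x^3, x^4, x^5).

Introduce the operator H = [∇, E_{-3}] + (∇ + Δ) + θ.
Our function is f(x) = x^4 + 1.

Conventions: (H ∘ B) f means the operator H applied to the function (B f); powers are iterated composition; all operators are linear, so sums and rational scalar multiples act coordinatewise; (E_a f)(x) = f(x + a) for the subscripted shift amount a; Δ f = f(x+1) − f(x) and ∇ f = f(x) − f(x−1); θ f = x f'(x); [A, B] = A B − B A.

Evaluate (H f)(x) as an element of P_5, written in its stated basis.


E_{-3} f = x^4 - 12x^3 + 54x^2 - 108x + 82
∇ E_{-3} f = 4x^3 - 42x^2 + 148x - 175
∇ f = 4x^3 - 6x^2 + 4x - 1
E_{-3} ∇ f = 4x^3 - 42x^2 + 148x - 175
[∇, E_{-3}] f = 0
∇ f = 4x^3 - 6x^2 + 4x - 1
Δ f = 4x^3 + 6x^2 + 4x + 1
(∇ + Δ) f = 8x^3 + 8x
θ f = 4x^4
([∇, E_{-3}] + (∇ + Δ) + θ) f = 4x^4 + 8x^3 + 8x

the result is g(x) = 4x^4 + 8x^3 + 8x


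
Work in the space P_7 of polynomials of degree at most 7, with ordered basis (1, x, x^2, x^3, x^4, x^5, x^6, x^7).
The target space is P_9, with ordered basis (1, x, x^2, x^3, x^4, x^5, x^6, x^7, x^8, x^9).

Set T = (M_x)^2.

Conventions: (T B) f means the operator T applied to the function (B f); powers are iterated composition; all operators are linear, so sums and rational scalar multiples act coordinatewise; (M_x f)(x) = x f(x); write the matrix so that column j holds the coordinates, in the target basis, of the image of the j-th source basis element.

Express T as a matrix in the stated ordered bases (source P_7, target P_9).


image of 1: x^2
image of x: x^3
image of x^2: x^4
image of x^3: x^5
image of x^4: x^6
image of x^5: x^7
image of x^6: x^8
image of x^7: x^9
each image's coordinates form column j of the matrix

the matrix is [[0, 0, 0, 0, 0, 0, 0, 0]; [0, 0, 0, 0, 0, 0, 0, 0]; [1, 0, 0, 0, 0, 0, 0, 0]; [0, 1, 0, 0, 0, 0, 0, 0]; [0, 0, 1, 0, 0, 0, 0, 0]; [0, 0, 0, 1, 0, 0, 0, 0]; [0, 0, 0, 0, 1, 0, 0, 0]; [0, 0, 0, 0, 0, 1, 0, 0]; [0, 0, 0, 0, 0, 0, 1, 0]; [0, 0, 0, 0, 0, 0, 0, 1]] (rows listed top to bottom)


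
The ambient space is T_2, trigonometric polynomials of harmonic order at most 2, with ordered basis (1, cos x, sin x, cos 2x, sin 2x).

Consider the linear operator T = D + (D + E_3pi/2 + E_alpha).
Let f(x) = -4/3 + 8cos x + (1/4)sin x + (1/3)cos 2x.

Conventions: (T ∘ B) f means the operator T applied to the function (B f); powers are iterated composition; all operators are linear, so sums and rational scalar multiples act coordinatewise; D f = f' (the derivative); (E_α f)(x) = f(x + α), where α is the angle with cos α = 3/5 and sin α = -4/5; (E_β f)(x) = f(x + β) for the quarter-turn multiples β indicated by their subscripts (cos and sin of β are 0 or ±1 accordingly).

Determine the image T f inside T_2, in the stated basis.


g(x) = -8/3 + (97/20)cos x - (29/20)sin x - (32/75)cos 2x - (76/75)sin 2x

D f = (1/4)cos x - 8sin x - (2/3)sin 2x
D f = (1/4)cos x - 8sin x - (2/3)sin 2x
E_3pi/2 f = -4/3 - (1/4)cos x + 8sin x - (1/3)cos 2x
E_alpha f = -4/3 + (23/5)cos x + (131/20)sin x - (7/75)cos 2x + (8/25)sin 2x
(D + E_3pi/2 + E_alpha) f = -8/3 + (23/5)cos x + (131/20)sin x - (32/75)cos 2x - (26/75)sin 2x
(D + (D + E_3pi/2 + E_alpha)) f = -8/3 + (97/20)cos x - (29/20)sin x - (32/75)cos 2x - (76/75)sin 2x


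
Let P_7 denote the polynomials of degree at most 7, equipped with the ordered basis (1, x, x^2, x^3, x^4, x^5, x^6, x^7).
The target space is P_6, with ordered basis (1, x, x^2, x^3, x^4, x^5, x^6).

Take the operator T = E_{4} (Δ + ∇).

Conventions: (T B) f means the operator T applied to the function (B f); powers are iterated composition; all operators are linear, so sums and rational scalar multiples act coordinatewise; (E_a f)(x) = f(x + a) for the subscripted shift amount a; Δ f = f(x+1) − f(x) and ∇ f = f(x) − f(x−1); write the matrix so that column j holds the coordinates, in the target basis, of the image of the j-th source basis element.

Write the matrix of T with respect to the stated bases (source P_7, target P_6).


image of 1: 0
image of x: 2
image of x^2: 4x + 16
image of x^3: 6x^2 + 48x + 98
image of x^4: 8x^3 + 96x^2 + 392x + 544
image of x^5: 10x^4 + 160x^3 + 980x^2 + 2720x + 2882
image of x^6: 12x^5 + 240x^4 + 1960x^3 + 8160x^2 + 17292x + 14896
image of x^7: 14x^6 + 336x^5 + 3430x^4 + 19040x^3 + 60522x^2 + 104272x + 75938
each image's coordinates form column j of the matrix

the matrix is [[0, 2, 16, 98, 544, 2882, 14896, 75938]; [0, 0, 4, 48, 392, 2720, 17292, 104272]; [0, 0, 0, 6, 96, 980, 8160, 60522]; [0, 0, 0, 0, 8, 160, 1960, 19040]; [0, 0, 0, 0, 0, 10, 240, 3430]; [0, 0, 0, 0, 0, 0, 12, 336]; [0, 0, 0, 0, 0, 0, 0, 14]] (rows listed top to bottom)


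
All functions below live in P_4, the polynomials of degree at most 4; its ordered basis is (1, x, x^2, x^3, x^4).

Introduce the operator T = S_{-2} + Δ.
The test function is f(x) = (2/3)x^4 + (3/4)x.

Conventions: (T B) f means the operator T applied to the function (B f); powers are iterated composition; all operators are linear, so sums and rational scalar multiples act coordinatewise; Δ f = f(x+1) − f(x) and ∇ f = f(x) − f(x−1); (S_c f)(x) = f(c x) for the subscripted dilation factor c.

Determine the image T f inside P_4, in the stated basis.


S_{-2} f = (32/3)x^4 - (3/2)x
Δ f = (8/3)x^3 + 4x^2 + (8/3)x + 17/12
(S_{-2} + Δ) f = (32/3)x^4 + (8/3)x^3 + 4x^2 + (7/6)x + 17/12

the result is g(x) = (32/3)x^4 + (8/3)x^3 + 4x^2 + (7/6)x + 17/12


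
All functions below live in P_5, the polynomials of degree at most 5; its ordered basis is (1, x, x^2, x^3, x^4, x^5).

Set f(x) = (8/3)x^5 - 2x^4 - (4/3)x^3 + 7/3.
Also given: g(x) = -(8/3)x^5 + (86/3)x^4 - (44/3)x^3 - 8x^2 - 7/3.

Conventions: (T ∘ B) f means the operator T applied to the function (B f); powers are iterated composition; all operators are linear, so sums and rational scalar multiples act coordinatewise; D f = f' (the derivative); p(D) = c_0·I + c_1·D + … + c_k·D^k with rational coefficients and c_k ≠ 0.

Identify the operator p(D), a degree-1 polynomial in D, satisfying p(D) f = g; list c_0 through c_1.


D^0 f = (8/3)x^5 - 2x^4 - (4/3)x^3 + 7/3
D^1 f = (40/3)x^4 - 8x^3 - 4x^2
matching coefficients of g against c_0 f + c_1 Df + … from the top degree down determines the c_i
solution: c_0 = -1, c_1 = 2

p(D) = -I + 2·D, i.e. c_0 = -1, c_1 = 2


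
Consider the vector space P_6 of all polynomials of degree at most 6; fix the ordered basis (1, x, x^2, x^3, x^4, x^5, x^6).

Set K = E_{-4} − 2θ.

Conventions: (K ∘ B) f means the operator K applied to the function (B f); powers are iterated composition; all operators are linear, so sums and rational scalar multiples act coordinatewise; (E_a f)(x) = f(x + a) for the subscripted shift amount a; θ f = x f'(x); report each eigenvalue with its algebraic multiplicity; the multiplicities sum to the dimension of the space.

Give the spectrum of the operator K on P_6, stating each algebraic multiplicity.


image of 1: 1
image of x: -x - 4
image of x^2: -3x^2 - 8x + 16
image of x^3: -5x^3 - 12x^2 + 48x - 64
image of x^4: -7x^4 - 16x^3 + 96x^2 - 256x + 256
image of x^5: -9x^5 - 20x^4 + 160x^3 - 640x^2 + 1280x - 1024
image of x^6: -11x^6 - 24x^5 + 240x^4 - 1280x^3 + 3840x^2 - 6144x + 4096
the matrix is upper triangular; its diagonal is (1, -1, -3, -5, -7, -9, -11)
for a triangular matrix the eigenvalues are the diagonal entries, with algebraic multiplicity their repetition count

λ = -11 (multiplicity 1), λ = -9 (multiplicity 1), λ = -7 (multiplicity 1), λ = -5 (multiplicity 1), λ = -3 (multiplicity 1), λ = -1 (multiplicity 1), λ = 1 (multiplicity 1)
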